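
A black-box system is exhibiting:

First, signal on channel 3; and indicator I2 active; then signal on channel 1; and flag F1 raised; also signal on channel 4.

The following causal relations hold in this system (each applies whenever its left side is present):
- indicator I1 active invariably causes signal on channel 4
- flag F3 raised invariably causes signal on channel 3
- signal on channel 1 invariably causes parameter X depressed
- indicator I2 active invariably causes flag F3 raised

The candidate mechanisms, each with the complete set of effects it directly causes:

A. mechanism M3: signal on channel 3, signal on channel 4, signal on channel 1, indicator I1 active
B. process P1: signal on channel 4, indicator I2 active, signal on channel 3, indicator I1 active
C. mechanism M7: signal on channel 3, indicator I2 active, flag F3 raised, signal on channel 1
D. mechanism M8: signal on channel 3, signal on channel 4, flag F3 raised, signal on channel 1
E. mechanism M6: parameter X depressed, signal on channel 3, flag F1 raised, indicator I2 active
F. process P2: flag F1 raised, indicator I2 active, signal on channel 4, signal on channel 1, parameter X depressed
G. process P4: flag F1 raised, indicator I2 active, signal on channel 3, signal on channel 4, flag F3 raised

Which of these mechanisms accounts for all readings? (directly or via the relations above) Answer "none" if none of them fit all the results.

F

Testing each hypothesis:
(A) mechanism M3 — signal on channel 3 +; indicator I2 active -; signal on channel 1 +; flag F1 raised -; signal on channel 4 +
(B) process P1 — signal on channel 3 +; indicator I2 active +; signal on channel 1 -; flag F1 raised -; signal on channel 4 +
(C) mechanism M7 — does not account for flag F1 raised, signal on channel 4
(D) mechanism M8 — does not account for indicator I2 active, flag F1 raised
(E) mechanism M6 — does not account for signal on channel 1, signal on channel 4
(F) process P2 — signal on channel 3 + (by indicator I2 active → flag F3 raised → signal on channel 3); indicator I2 active +; signal on channel 1 +; flag F1 raised +; signal on channel 4 +
(G) process P4 — signal on channel 3 +; indicator I2 active +; signal on channel 1 -; flag F1 raised +; signal on channel 4 +
(F) alone accounts for all the evidence.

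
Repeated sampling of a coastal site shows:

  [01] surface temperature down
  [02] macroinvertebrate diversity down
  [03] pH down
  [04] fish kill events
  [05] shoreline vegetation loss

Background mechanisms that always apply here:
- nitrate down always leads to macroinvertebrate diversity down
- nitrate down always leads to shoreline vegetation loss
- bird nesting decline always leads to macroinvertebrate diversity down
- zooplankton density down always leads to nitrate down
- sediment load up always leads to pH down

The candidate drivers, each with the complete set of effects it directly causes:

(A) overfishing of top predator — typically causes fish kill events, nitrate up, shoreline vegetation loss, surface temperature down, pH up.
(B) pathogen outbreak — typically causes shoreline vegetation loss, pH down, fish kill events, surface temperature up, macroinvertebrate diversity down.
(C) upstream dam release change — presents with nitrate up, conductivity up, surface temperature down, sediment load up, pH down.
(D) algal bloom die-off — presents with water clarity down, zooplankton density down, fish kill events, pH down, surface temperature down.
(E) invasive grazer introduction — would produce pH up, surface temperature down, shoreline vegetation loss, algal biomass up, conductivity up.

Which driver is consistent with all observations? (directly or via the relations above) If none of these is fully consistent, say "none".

D

Per-candidate check:
(A) overfishing of top predator — surface temperature down +; macroinvertebrate diversity down -; pH down -; fish kill events +; shoreline vegetation loss +
(B) pathogen outbreak — surface temperature down -; macroinvertebrate diversity down +; pH down +; fish kill events +; shoreline vegetation loss +
(C) upstream dam release change — surface temperature down +; macroinvertebrate diversity down -; pH down +; fish kill events -; shoreline vegetation loss -
(D) algal bloom die-off — surface temperature down +; macroinvertebrate diversity down + (via zooplankton density down → nitrate down → macroinvertebrate diversity down); pH down +; fish kill events +; shoreline vegetation loss + (via zooplankton density down → nitrate down → shoreline vegetation loss)
(E) invasive grazer introduction — fails on macroinvertebrate diversity down, pH down, fish kill events (predicts pH up, not pH down)
(D) is the only candidate with no mismatches.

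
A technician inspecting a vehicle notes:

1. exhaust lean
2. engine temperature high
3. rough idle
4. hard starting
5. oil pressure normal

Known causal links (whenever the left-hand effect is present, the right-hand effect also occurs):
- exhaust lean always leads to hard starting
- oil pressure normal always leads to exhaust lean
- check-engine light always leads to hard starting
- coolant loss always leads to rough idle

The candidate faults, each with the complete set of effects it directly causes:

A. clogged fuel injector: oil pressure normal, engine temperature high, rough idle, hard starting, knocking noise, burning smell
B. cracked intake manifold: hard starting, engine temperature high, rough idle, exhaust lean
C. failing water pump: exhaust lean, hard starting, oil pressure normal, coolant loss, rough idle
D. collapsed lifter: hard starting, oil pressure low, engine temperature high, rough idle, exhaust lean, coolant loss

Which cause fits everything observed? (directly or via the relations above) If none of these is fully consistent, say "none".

A

Per-candidate check:
(A) clogged fuel injector — accounts for every observation (exhaust lean by oil pressure normal → exhaust lean)
(B) cracked intake manifold — does not account for oil pressure normal
(C) failing water pump — exhaust lean +; engine temperature high -; rough idle +; hard starting +; oil pressure normal +
(D) collapsed lifter — exhaust lean +; engine temperature high +; rough idle +; hard starting +; oil pressure normal -
Only (A) is consistent with every observation.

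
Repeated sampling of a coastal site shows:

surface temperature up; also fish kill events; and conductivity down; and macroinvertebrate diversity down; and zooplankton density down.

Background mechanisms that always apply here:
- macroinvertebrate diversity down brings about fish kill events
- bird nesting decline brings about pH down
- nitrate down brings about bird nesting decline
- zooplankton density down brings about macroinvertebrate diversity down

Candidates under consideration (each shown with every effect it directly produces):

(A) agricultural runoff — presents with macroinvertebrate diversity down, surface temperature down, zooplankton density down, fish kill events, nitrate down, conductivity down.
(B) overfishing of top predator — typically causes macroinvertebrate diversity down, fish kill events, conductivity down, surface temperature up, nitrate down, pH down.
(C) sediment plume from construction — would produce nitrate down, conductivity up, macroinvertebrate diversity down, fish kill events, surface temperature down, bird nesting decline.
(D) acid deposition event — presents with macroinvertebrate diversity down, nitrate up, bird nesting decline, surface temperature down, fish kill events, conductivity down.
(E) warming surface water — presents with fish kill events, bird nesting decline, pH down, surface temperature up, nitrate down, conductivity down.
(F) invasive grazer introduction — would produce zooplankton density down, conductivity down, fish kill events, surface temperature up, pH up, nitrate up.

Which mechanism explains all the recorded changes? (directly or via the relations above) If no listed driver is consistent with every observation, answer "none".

Checking each candidate against the observations:
(A) agricultural runoff — fails on surface temperature up (predicts surface temperature down, not surface temperature up)
(B) overfishing of top predator — surface temperature up match; fish kill events match; conductivity down match; macroinvertebrate diversity down match; zooplankton density down miss
(C) sediment plume from construction — fails on surface temperature up, conductivity down, zooplankton density down (predicts surface temperature down, not surface temperature up; predicts conductivity up, not conductivity down)
(D) acid deposition event — surface temperature up miss; fish kill events match; conductivity down match; macroinvertebrate diversity down match; zooplankton density down miss
(E) warming surface water — does not account for macroinvertebrate diversity down, zooplankton density down
(F) invasive grazer introduction — accounts for every observation (macroinvertebrate diversity down by zooplankton density down → macroinvertebrate diversity down)
(F) alone accounts for all the evidence.

F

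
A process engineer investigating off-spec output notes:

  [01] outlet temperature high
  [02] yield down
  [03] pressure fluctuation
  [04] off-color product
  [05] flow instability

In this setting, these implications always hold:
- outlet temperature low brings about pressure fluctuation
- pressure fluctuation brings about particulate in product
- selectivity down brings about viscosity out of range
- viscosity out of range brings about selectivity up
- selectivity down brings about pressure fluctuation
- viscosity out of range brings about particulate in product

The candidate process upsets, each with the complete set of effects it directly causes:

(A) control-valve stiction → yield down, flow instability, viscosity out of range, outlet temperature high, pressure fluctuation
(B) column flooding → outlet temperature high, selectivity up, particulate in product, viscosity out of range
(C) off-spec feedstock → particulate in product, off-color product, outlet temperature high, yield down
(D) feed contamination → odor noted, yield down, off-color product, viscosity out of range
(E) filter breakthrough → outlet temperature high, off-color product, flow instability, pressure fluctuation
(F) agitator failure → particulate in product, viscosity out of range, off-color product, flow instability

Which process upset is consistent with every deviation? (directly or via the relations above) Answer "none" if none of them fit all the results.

For each candidate, compare predicted effects to what was observed:
(A) control-valve stiction — outlet temperature high match; yield down match; pressure fluctuation match; off-color product miss; flow instability match
(B) column flooding — does not account for yield down, pressure fluctuation, off-color product, flow instability
(C) off-spec feedstock — outlet temperature high match; yield down match; pressure fluctuation miss; off-color product match; flow instability miss
(D) feed contamination — outlet temperature high miss; yield down match; pressure fluctuation miss; off-color product match; flow instability miss
(E) filter breakthrough — outlet temperature high match; yield down miss; pressure fluctuation match; off-color product match; flow instability match
(F) agitator failure — outlet temperature high miss; yield down miss; pressure fluctuation miss; off-color product match; flow instability match
No candidate is consistent with all observations.

none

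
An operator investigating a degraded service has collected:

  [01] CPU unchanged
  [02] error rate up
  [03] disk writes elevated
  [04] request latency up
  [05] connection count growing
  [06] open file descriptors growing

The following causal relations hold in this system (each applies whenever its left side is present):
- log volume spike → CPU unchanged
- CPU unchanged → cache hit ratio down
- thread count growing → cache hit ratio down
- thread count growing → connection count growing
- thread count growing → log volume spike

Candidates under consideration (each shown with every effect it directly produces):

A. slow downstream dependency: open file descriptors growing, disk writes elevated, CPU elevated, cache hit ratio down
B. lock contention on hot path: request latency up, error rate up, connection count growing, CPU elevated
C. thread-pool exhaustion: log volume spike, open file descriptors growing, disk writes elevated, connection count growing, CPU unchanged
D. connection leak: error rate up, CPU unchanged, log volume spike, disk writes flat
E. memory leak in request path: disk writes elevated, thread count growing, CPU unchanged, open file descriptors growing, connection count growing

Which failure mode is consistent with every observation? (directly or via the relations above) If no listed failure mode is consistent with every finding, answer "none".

For each candidate, compare predicted effects to what was observed:
(A) slow downstream dependency — CPU unchanged ✗; error rate up ✗; disk writes elevated ✓; request latency up ✗; connection count growing ✗; open file descriptors growing ✓
(B) lock contention on hot path — fails on CPU unchanged, disk writes elevated, open file descriptors growing (predicts CPU elevated, not CPU unchanged)
(C) thread-pool exhaustion — does not account for error rate up, request latency up
(D) connection leak — CPU unchanged ✓; error rate up ✓; disk writes elevated ✗; request latency up ✗; connection count growing ✗; open file descriptors growing ✗
(E) memory leak in request path — CPU unchanged ✓; error rate up ✗; disk writes elevated ✓; request latency up ✗; connection count growing ✓; open file descriptors growing ✓
No candidate is consistent with all observations.

none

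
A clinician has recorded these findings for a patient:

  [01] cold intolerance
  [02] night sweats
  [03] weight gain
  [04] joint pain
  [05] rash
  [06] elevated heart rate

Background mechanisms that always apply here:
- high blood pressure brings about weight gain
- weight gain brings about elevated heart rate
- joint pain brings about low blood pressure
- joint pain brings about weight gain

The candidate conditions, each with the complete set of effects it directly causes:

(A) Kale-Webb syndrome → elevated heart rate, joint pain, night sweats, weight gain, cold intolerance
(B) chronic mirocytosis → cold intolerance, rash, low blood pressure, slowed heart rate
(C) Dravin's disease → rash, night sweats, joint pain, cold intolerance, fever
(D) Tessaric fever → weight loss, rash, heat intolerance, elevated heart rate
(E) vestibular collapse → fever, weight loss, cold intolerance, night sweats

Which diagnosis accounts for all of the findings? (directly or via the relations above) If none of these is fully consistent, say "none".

C

Per-candidate check:
(A) Kale-Webb syndrome — does not account for rash
(B) chronic mirocytosis — cold intolerance match; night sweats miss; weight gain miss; joint pain miss; rash match; elevated heart rate miss
(C) Dravin's disease — accounts for every observation (weight gain via joint pain → weight gain)
(D) Tessaric fever — cold intolerance miss; night sweats miss; weight gain miss; joint pain miss; rash match; elevated heart rate match
(E) vestibular collapse — cold intolerance match; night sweats match; weight gain miss; joint pain miss; rash miss; elevated heart rate miss
(C) alone accounts for all the evidence.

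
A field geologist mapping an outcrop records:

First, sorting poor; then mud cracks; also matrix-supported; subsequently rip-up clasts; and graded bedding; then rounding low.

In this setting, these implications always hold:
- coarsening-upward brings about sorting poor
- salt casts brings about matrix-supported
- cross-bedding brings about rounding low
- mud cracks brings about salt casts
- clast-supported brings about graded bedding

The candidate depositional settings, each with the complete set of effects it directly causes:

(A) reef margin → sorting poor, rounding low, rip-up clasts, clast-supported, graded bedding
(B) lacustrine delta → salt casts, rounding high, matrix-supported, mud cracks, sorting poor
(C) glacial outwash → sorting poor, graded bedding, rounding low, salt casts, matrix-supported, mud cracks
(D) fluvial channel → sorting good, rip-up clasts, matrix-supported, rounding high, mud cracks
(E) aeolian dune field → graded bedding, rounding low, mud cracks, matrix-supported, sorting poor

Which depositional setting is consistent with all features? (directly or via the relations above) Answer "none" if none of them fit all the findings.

none

Checking each candidate against the observations:
(A) reef margin — fails on mud cracks, matrix-supported (predicts clast-supported, not matrix-supported)
(B) lacustrine delta — sorting poor ✓; mud cracks ✓; matrix-supported ✓; rip-up clasts ✗; graded bedding ✗; rounding low ✗
(C) glacial outwash — does not account for rip-up clasts
(D) fluvial channel — sorting poor ✗; mud cracks ✓; matrix-supported ✓; rip-up clasts ✓; graded bedding ✗; rounding low ✗
(E) aeolian dune field — sorting poor ✓; mud cracks ✓; matrix-supported ✓; rip-up clasts ✗; graded bedding ✓; rounding low ✓
None of the listed candidates fits everything.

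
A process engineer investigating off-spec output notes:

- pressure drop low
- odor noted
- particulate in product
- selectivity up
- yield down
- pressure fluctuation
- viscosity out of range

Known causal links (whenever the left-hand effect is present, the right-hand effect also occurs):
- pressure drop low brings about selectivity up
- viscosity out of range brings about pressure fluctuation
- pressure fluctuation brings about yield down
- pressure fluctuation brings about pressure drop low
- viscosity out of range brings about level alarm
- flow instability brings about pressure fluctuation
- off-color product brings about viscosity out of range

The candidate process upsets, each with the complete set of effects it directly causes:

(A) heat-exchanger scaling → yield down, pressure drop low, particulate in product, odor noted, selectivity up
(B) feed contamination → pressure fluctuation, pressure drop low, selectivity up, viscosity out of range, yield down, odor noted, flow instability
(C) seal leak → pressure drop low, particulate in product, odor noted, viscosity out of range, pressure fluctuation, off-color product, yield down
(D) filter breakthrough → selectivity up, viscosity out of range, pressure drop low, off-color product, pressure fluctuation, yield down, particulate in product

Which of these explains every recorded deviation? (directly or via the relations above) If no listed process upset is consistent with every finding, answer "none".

C

Checking each candidate against the observations:
(A) heat-exchanger scaling — does not account for pressure fluctuation, viscosity out of range
(B) feed contamination — pressure drop low +; odor noted +; particulate in product -; selectivity up +; yield down +; pressure fluctuation +; viscosity out of range +
(C) seal leak — pressure drop low +; odor noted +; particulate in product +; selectivity up + (by pressure drop low → selectivity up); yield down +; pressure fluctuation +; viscosity out of range +
(D) filter breakthrough — pressure drop low +; odor noted -; particulate in product +; selectivity up +; yield down +; pressure fluctuation +; viscosity out of range +
(C) is the only candidate with no mismatches.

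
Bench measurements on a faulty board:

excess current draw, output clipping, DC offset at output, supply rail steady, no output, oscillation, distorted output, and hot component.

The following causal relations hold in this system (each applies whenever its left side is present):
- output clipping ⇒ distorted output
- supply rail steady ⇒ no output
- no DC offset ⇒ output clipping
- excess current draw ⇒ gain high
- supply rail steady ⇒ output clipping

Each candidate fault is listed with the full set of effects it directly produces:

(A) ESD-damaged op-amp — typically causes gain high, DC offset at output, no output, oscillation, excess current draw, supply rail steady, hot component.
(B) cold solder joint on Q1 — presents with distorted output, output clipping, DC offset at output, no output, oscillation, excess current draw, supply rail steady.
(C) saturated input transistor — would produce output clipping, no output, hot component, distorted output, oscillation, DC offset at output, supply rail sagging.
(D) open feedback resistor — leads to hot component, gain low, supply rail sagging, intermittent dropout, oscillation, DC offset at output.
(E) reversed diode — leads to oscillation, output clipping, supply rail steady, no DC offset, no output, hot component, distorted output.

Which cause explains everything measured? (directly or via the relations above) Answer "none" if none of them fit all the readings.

A

Testing each hypothesis:
(A) ESD-damaged op-amp — excess current draw ✓; output clipping ✓ (through supply rail steady → output clipping); DC offset at output ✓; supply rail steady ✓; no output ✓; oscillation ✓; distorted output ✓ (through supply rail steady → output clipping → distorted output); hot component ✓
(B) cold solder joint on Q1 — excess current draw ✓; output clipping ✓; DC offset at output ✓; supply rail steady ✓; no output ✓; oscillation ✓; distorted output ✓; hot component ✗
(C) saturated input transistor — excess current draw ✗; output clipping ✓; DC offset at output ✓; supply rail steady ✗; no output ✓; oscillation ✓; distorted output ✓; hot component ✓
(D) open feedback resistor — fails on excess current draw, output clipping, supply rail steady, no output, distorted output (predicts supply rail sagging, not supply rail steady)
(E) reversed diode — excess current draw ✗; output clipping ✓; DC offset at output ✗; supply rail steady ✓; no output ✓; oscillation ✓; distorted output ✓; hot component ✓
Only (A) is consistent with every observation.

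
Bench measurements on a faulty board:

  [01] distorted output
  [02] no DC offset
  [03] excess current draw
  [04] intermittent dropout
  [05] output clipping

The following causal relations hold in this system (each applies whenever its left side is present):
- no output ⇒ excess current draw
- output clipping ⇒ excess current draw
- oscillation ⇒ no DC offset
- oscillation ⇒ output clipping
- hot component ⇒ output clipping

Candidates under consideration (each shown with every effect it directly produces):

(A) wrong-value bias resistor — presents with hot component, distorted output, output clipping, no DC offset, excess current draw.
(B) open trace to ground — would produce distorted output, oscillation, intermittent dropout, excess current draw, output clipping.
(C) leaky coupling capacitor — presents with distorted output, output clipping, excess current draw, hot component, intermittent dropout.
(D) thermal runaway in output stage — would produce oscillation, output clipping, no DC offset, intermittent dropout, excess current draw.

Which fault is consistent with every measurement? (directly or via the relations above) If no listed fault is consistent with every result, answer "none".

B

Checking each candidate against the observations:
(A) wrong-value bias resistor — distorted output ✓; no DC offset ✓; excess current draw ✓; intermittent dropout ✗; output clipping ✓
(B) open trace to ground — distorted output ✓; no DC offset ✓ (via oscillation → no DC offset); excess current draw ✓; intermittent dropout ✓; output clipping ✓
(C) leaky coupling capacitor — does not account for no DC offset
(D) thermal runaway in output stage — distorted output ✗; no DC offset ✓; excess current draw ✓; intermittent dropout ✓; output clipping ✓
(B) alone accounts for all the evidence.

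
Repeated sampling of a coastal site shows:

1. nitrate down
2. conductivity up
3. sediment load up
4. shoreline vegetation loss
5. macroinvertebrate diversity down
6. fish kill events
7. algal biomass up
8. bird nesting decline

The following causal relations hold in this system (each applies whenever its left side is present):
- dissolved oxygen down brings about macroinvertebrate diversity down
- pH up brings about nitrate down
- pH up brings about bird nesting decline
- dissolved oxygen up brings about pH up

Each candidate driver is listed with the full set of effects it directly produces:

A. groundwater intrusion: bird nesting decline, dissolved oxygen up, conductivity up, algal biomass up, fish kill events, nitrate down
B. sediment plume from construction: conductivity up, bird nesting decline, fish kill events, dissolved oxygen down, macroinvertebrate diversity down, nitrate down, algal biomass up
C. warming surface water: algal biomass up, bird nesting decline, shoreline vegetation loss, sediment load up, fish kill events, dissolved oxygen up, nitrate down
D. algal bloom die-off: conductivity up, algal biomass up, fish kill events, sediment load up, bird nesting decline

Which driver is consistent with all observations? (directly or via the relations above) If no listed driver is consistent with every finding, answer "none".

none

Per-candidate check:
(A) groundwater intrusion — does not account for sediment load up, shoreline vegetation loss, macroinvertebrate diversity down
(B) sediment plume from construction — nitrate down ✓; conductivity up ✓; sediment load up ✗; shoreline vegetation loss ✗; macroinvertebrate diversity down ✓; fish kill events ✓; algal biomass up ✓; bird nesting decline ✓
(C) warming surface water — nitrate down ✓; conductivity up ✗; sediment load up ✓; shoreline vegetation loss ✓; macroinvertebrate diversity down ✗; fish kill events ✓; algal biomass up ✓; bird nesting decline ✓
(D) algal bloom die-off — does not account for nitrate down, shoreline vegetation loss, macroinvertebrate diversity down
No candidate is consistent with all observations.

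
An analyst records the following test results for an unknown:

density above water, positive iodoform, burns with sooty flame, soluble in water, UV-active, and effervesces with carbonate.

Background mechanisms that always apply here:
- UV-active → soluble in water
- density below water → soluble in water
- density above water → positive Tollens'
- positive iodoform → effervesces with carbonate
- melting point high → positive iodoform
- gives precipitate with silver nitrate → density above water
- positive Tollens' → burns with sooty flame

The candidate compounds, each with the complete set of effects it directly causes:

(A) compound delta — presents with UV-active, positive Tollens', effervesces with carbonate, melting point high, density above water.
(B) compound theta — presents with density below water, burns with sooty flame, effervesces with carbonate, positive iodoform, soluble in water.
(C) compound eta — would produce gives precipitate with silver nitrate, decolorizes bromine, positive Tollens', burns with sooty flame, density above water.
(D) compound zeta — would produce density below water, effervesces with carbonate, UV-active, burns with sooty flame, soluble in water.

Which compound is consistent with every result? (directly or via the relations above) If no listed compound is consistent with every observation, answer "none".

Per-candidate check:
(A) compound delta — accounts for every observation (positive iodoform by melting point high → positive iodoform)
(B) compound theta — density above water ✗; positive iodoform ✓; burns with sooty flame ✓; soluble in water ✓; UV-active ✗; effervesces with carbonate ✓
(C) compound eta — does not account for positive iodoform, soluble in water, UV-active, effervesces with carbonate
(D) compound zeta — fails on density above water, positive iodoform (predicts density below water, not density above water)
Only (A) is consistent with every observation.

A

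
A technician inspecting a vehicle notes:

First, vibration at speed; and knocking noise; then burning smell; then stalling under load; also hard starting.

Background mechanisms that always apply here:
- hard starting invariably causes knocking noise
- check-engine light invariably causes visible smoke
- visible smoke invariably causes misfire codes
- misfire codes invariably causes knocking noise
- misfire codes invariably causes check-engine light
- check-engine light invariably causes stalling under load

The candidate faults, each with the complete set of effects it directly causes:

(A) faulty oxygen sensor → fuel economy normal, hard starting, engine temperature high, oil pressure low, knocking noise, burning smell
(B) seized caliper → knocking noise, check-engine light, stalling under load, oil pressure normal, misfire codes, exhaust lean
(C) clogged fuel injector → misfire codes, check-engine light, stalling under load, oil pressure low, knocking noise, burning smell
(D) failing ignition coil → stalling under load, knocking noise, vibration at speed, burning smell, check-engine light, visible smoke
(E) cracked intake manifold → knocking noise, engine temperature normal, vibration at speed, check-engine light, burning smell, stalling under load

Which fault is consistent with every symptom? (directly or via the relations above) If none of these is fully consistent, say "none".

For each candidate, compare predicted effects to what was observed:
(A) faulty oxygen sensor — vibration at speed ✗; knocking noise ✓; burning smell ✓; stalling under load ✗; hard starting ✓
(B) seized caliper — vibration at speed ✗; knocking noise ✓; burning smell ✗; stalling under load ✓; hard starting ✗
(C) clogged fuel injector — vibration at speed ✗; knocking noise ✓; burning smell ✓; stalling under load ✓; hard starting ✗
(D) failing ignition coil — does not account for hard starting
(E) cracked intake manifold — does not account for hard starting
Every candidate fails on at least one observation.

none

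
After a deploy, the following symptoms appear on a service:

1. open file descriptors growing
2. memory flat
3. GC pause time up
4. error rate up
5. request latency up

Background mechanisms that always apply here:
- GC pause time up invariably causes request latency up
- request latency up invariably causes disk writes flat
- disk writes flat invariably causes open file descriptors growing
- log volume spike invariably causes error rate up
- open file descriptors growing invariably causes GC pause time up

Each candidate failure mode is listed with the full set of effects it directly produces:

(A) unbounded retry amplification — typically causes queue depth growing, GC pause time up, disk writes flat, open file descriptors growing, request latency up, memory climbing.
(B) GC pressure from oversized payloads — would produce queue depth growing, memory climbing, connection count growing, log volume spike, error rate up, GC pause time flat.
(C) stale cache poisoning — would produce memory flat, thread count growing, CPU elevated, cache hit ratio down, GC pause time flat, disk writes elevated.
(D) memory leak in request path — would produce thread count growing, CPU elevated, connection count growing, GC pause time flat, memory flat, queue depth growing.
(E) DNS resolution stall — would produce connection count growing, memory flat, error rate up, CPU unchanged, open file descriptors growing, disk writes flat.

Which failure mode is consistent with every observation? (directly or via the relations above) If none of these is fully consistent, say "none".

Checking each candidate against the observations:
(A) unbounded retry amplification — open file descriptors growing yes; memory flat NO; GC pause time up yes; error rate up NO; request latency up yes
(B) GC pressure from oversized payloads — fails on open file descriptors growing, memory flat, GC pause time up, request latency up (predicts memory climbing, not memory flat; predicts GC pause time flat, not GC pause time up)
(C) stale cache poisoning — open file descriptors growing NO; memory flat yes; GC pause time up NO; error rate up NO; request latency up NO
(D) memory leak in request path — open file descriptors growing NO; memory flat yes; GC pause time up NO; error rate up NO; request latency up NO
(E) DNS resolution stall — open file descriptors growing yes; memory flat yes; GC pause time up yes (by open file descriptors growing → GC pause time up); error rate up yes; request latency up yes (by open file descriptors growing → GC pause time up → request latency up)
(E) alone accounts for all the evidence.

E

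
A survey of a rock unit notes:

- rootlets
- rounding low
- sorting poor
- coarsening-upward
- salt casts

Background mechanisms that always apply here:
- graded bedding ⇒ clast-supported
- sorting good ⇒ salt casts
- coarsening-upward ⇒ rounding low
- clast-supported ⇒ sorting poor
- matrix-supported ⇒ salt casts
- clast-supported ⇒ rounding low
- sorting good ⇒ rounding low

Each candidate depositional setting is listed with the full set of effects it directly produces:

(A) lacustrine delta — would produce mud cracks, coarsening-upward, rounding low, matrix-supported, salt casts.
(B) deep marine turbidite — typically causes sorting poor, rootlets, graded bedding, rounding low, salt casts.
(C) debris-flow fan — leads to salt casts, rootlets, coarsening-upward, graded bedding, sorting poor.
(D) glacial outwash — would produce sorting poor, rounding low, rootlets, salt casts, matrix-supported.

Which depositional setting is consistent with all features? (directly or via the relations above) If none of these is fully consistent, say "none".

Checking each candidate against the observations:
(A) lacustrine delta — rootlets ✗; rounding low ✓; sorting poor ✗; coarsening-upward ✓; salt casts ✓
(B) deep marine turbidite — does not account for coarsening-upward
(C) debris-flow fan — rootlets ✓; rounding low ✓ (through coarsening-upward → rounding low); sorting poor ✓; coarsening-upward ✓; salt casts ✓
(D) glacial outwash — rootlets ✓; rounding low ✓; sorting poor ✓; coarsening-upward ✗; salt casts ✓
(C) alone accounts for all the evidence.

C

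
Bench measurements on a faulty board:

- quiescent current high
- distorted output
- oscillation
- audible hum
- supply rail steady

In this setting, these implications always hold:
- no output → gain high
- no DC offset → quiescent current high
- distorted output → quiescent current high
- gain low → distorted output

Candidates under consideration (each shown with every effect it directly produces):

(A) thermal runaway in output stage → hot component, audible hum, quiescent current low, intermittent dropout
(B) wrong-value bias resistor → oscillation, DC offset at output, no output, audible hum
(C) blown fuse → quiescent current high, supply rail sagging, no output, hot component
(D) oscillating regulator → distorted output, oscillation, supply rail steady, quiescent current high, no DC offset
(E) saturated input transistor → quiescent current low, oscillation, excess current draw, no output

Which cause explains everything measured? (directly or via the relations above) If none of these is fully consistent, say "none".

none

Testing each hypothesis:
(A) thermal runaway in output stage — quiescent current high -; distorted output -; oscillation -; audible hum +; supply rail steady -
(B) wrong-value bias resistor — quiescent current high -; distorted output -; oscillation +; audible hum +; supply rail steady -
(C) blown fuse — quiescent current high +; distorted output -; oscillation -; audible hum -; supply rail steady -
(D) oscillating regulator — quiescent current high +; distorted output +; oscillation +; audible hum -; supply rail steady +
(E) saturated input transistor — fails on quiescent current high, distorted output, audible hum, supply rail steady (predicts quiescent current low, not quiescent current high)
No candidate is consistent with all observations.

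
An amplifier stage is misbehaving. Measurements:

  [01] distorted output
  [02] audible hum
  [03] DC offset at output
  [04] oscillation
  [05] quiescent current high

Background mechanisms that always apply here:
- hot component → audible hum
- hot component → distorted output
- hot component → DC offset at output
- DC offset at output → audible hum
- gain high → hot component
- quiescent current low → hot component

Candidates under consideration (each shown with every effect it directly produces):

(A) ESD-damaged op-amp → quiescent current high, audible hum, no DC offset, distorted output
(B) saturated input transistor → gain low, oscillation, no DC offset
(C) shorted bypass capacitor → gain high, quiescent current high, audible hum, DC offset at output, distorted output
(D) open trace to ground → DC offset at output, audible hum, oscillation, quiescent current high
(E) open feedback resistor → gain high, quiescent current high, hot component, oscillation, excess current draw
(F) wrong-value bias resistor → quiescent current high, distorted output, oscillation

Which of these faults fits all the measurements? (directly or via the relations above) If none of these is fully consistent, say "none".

E

For each candidate, compare predicted effects to what was observed:
(A) ESD-damaged op-amp — distorted output +; audible hum +; DC offset at output -; oscillation -; quiescent current high +
(B) saturated input transistor — distorted output -; audible hum -; DC offset at output -; oscillation +; quiescent current high -
(C) shorted bypass capacitor — does not account for oscillation
(D) open trace to ground — distorted output -; audible hum +; DC offset at output +; oscillation +; quiescent current high +
(E) open feedback resistor — distorted output + (through hot component → distorted output); audible hum + (through hot component → audible hum); DC offset at output + (through hot component → DC offset at output); oscillation +; quiescent current high +
(F) wrong-value bias resistor — distorted output +; audible hum -; DC offset at output -; oscillation +; quiescent current high +
Only (E) is consistent with every observation.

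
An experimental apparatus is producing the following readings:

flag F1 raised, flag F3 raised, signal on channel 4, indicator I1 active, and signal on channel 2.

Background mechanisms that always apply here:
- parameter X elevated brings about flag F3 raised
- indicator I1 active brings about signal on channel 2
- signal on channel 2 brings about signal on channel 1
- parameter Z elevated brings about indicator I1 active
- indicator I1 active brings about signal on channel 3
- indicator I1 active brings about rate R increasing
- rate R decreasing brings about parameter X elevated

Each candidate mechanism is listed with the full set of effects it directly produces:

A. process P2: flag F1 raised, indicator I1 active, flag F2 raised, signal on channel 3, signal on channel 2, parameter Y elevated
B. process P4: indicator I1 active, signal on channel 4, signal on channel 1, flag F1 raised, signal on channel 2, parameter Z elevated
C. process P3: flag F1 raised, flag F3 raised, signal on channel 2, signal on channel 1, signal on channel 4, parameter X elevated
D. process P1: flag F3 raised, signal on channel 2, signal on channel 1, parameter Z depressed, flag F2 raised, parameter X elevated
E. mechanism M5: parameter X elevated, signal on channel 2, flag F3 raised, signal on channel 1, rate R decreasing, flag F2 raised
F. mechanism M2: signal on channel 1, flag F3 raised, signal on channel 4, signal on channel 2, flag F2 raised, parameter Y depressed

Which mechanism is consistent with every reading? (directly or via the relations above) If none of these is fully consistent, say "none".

none

Checking each candidate against the observations:
(A) process P2 — flag F1 raised match; flag F3 raised miss; signal on channel 4 miss; indicator I1 active match; signal on channel 2 match
(B) process P4 — flag F1 raised match; flag F3 raised miss; signal on channel 4 match; indicator I1 active match; signal on channel 2 match
(C) process P3 — flag F1 raised match; flag F3 raised match; signal on channel 4 match; indicator I1 active miss; signal on channel 2 match
(D) process P1 — does not account for flag F1 raised, signal on channel 4, indicator I1 active
(E) mechanism M5 — does not account for flag F1 raised, signal on channel 4, indicator I1 active
(F) mechanism M2 — does not account for flag F1 raised, indicator I1 active
Every candidate fails on at least one observation.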